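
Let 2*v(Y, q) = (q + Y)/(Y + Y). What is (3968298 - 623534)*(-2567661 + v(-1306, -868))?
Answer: -5608106801343995/653 ≈ -8.5882e+12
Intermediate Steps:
v(Y, q) = (Y + q)/(4*Y) (v(Y, q) = ((q + Y)/(Y + Y))/2 = ((Y + q)/((2*Y)))/2 = ((Y + q)*(1/(2*Y)))/2 = ((Y + q)/(2*Y))/2 = (Y + q)/(4*Y))
(3968298 - 623534)*(-2567661 + v(-1306, -868)) = (3968298 - 623534)*(-2567661 + (¼)*(-1306 - 868)/(-1306)) = 3344764*(-2567661 + (¼)*(-1/1306)*(-2174)) = 3344764*(-2567661 + 1087/2612) = 3344764*(-6706729445/2612) = -5608106801343995/653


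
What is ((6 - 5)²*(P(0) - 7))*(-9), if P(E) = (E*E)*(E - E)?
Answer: 63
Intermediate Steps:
P(E) = 0 (P(E) = E²*0 = 0)
((6 - 5)²*(P(0) - 7))*(-9) = ((6 - 5)²*(0 - 7))*(-9) = (1²*(-7))*(-9) = (1*(-7))*(-9) = -7*(-9) = 63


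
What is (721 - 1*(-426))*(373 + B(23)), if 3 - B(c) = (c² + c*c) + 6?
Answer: -789136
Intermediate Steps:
B(c) = -3 - 2*c² (B(c) = 3 - ((c² + c*c) + 6) = 3 - ((c² + c²) + 6) = 3 - (2*c² + 6) = 3 - (6 + 2*c²) = 3 + (-6 - 2*c²) = -3 - 2*c²)
(721 - 1*(-426))*(373 + B(23)) = (721 - 1*(-426))*(373 + (-3 - 2*23²)) = (721 + 426)*(373 + (-3 - 2*529)) = 1147*(373 + (-3 - 1058)) = 1147*(373 - 1061) = 1147*(-688) = -789136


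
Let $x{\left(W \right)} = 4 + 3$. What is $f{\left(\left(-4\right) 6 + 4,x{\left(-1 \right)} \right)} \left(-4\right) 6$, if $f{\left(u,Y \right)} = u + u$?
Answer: $960$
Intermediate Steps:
$x{\left(W \right)} = 7$
$f{\left(u,Y \right)} = 2 u$
$f{\left(\left(-4\right) 6 + 4,x{\left(-1 \right)} \right)} \left(-4\right) 6 = 2 \left(\left(-4\right) 6 + 4\right) \left(-4\right) 6 = 2 \left(-24 + 4\right) \left(-4\right) 6 = 2 \left(-20\right) \left(-4\right) 6 = \left(-40\right) \left(-4\right) 6 = 160 \cdot 6 = 960$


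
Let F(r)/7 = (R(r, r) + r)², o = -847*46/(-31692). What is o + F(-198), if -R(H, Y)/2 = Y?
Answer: 4348605569/15846 ≈ 2.7443e+5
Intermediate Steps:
R(H, Y) = -2*Y
o = 19481/15846 (o = -38962*(-1/31692) = 19481/15846 ≈ 1.2294)
F(r) = 7*r² (F(r) = 7*(-2*r + r)² = 7*(-r)² = 7*r²)
o + F(-198) = 19481/15846 + 7*(-198)² = 19481/15846 + 7*39204 = 19481/15846 + 274428 = 4348605569/15846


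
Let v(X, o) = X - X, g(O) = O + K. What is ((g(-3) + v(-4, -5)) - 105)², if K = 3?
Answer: 11025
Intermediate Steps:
g(O) = 3 + O (g(O) = O + 3 = 3 + O)
v(X, o) = 0
((g(-3) + v(-4, -5)) - 105)² = (((3 - 3) + 0) - 105)² = ((0 + 0) - 105)² = (0 - 105)² = (-105)² = 11025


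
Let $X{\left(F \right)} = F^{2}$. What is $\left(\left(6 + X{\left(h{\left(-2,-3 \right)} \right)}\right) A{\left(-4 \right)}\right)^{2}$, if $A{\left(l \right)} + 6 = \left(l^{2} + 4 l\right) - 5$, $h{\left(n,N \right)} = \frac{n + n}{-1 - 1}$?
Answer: $12100$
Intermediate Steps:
$h{\left(n,N \right)} = - n$ ($h{\left(n,N \right)} = \frac{2 n}{-2} = 2 n \left(- \frac{1}{2}\right) = - n$)
$A{\left(l \right)} = -11 + l^{2} + 4 l$ ($A{\left(l \right)} = -6 - \left(5 - l^{2} - 4 l\right) = -6 + \left(-5 + l^{2} + 4 l\right) = -11 + l^{2} + 4 l$)
$\left(\left(6 + X{\left(h{\left(-2,-3 \right)} \right)}\right) A{\left(-4 \right)}\right)^{2} = \left(\left(6 + \left(\left(-1\right) \left(-2\right)\right)^{2}\right) \left(-11 + \left(-4\right)^{2} + 4 \left(-4\right)\right)\right)^{2} = \left(\left(6 + 2^{2}\right) \left(-11 + 16 - 16\right)\right)^{2} = \left(\left(6 + 4\right) \left(-11\right)\right)^{2} = \left(10 \left(-11\right)\right)^{2} = \left(-110\right)^{2} = 12100$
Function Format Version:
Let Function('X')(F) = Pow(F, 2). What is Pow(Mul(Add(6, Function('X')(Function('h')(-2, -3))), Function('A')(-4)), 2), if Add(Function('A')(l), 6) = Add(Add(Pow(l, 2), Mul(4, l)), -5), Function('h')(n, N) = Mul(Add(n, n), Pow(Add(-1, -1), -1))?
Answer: 12100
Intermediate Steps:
Function('h')(n, N) = Mul(-1, n) (Function('h')(n, N) = Mul(Mul(2, n), Pow(-2, -1)) = Mul(Mul(2, n), Rational(-1, 2)) = Mul(-1, n))
Function('A')(l) = Add(-11, Pow(l, 2), Mul(4, l)) (Function('A')(l) = Add(-6, Add(Add(Pow(l, 2), Mul(4, l)), -5)) = Add(-6, Add(-5, Pow(l, 2), Mul(4, l))) = Add(-11, Pow(l, 2), Mul(4, l)))
Pow(Mul(Add(6, Function('X')(Function('h')(-2, -3))), Function('A')(-4)), 2) = Pow(Mul(Add(6, Pow(Mul(-1, -2), 2)), Add(-11, Pow(-4, 2), Mul(4, -4))), 2) = Pow(Mul(Add(6, Pow(2, 2)), Add(-11, 16, -16)), 2) = Pow(Mul(Add(6, 4), -11), 2) = Pow(Mul(10, -11), 2) = Pow(-110, 2) = 12100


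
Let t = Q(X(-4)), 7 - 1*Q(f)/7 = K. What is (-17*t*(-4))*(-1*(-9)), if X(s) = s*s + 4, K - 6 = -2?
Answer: 12852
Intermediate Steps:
K = 4 (K = 6 - 2 = 4)
X(s) = 4 + s² (X(s) = s² + 4 = 4 + s²)
Q(f) = 21 (Q(f) = 49 - 7*4 = 49 - 28 = 21)
t = 21
(-17*t*(-4))*(-1*(-9)) = (-357*(-4))*(-1*(-9)) = -17*(-84)*9 = 1428*9 = 12852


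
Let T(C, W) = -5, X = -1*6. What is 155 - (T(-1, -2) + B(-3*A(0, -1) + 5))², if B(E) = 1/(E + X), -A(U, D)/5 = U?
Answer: 119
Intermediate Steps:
X = -6
A(U, D) = -5*U
B(E) = 1/(-6 + E) (B(E) = 1/(E - 6) = 1/(-6 + E))
155 - (T(-1, -2) + B(-3*A(0, -1) + 5))² = 155 - (-5 + 1/(-6 + (-(-15)*0 + 5)))² = 155 - (-5 + 1/(-6 + (-3*0 + 5)))² = 155 - (-5 + 1/(-6 + (0 + 5)))² = 155 - (-5 + 1/(-6 + 5))² = 155 - (-5 + 1/(-1))² = 155 - (-5 - 1)² = 155 - 1*(-6)² = 155 - 1*36 = 155 - 36 = 119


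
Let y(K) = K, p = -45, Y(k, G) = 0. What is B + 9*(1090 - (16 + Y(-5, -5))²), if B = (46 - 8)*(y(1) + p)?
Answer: 5834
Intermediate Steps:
B = -1672 (B = (46 - 8)*(1 - 45) = 38*(-44) = -1672)
B + 9*(1090 - (16 + Y(-5, -5))²) = -1672 + 9*(1090 - (16 + 0)²) = -1672 + 9*(1090 - 1*16²) = -1672 + 9*(1090 - 1*256) = -1672 + 9*(1090 - 256) = -1672 + 9*834 = -1672 + 7506 = 5834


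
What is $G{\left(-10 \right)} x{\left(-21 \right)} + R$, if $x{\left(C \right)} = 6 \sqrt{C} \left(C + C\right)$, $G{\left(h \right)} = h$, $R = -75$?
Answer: $-75 + 2520 i \sqrt{21} \approx -75.0 + 11548.0 i$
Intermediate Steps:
$x{\left(C \right)} = 12 C^{\frac{3}{2}}$ ($x{\left(C \right)} = 6 \sqrt{C} 2 C = 12 C^{\frac{3}{2}}$)
$G{\left(-10 \right)} x{\left(-21 \right)} + R = - 10 \cdot 12 \left(-21\right)^{\frac{3}{2}} - 75 = - 10 \cdot 12 \left(- 21 i \sqrt{21}\right) - 75 = - 10 \left(- 252 i \sqrt{21}\right) - 75 = 2520 i \sqrt{21} - 75 = -75 + 2520 i \sqrt{21}$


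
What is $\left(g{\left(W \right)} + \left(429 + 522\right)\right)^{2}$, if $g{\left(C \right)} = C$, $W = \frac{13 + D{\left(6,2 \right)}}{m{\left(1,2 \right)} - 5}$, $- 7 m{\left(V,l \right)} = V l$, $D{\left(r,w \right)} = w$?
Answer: $\frac{1230746724}{1369} \approx 8.9901 \cdot 10^{5}$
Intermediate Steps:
$m{\left(V,l \right)} = - \frac{V l}{7}$
$W = - \frac{105}{37}$ ($W = \frac{13 + 2}{\left(- \frac{1}{7}\right) 1 \cdot 2 - 5} = \frac{15}{- \frac{2}{7} - 5} = \frac{15}{- \frac{37}{7}} = 15 \left(- \frac{7}{37}\right) = - \frac{105}{37} \approx -2.8378$)
$\left(g{\left(W \right)} + \left(429 + 522\right)\right)^{2} = \left(- \frac{105}{37} + \left(429 + 522\right)\right)^{2} = \left(- \frac{105}{37} + 951\right)^{2} = \left(\frac{35082}{37}\right)^{2} = \frac{1230746724}{1369}$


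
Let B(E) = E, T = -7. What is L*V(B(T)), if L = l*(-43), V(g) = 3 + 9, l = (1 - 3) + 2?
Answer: 0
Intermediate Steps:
l = 0 (l = -2 + 2 = 0)
V(g) = 12
L = 0 (L = 0*(-43) = 0)
L*V(B(T)) = 0*12 = 0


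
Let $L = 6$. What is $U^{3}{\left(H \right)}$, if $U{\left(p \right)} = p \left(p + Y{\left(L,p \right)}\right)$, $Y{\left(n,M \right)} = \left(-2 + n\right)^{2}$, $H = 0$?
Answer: $0$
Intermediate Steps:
$U{\left(p \right)} = p \left(16 + p\right)$ ($U{\left(p \right)} = p \left(p + \left(-2 + 6\right)^{2}\right) = p \left(p + 4^{2}\right) = p \left(p + 16\right) = p \left(16 + p\right)$)
$U^{3}{\left(H \right)} = \left(0 \left(16 + 0\right)\right)^{3} = \left(0 \cdot 16\right)^{3} = 0^{3} = 0$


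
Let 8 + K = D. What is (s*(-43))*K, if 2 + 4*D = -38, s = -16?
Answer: -12384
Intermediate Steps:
D = -10 (D = -½ + (¼)*(-38) = -½ - 19/2 = -10)
K = -18 (K = -8 - 10 = -18)
(s*(-43))*K = -16*(-43)*(-18) = 688*(-18) = -12384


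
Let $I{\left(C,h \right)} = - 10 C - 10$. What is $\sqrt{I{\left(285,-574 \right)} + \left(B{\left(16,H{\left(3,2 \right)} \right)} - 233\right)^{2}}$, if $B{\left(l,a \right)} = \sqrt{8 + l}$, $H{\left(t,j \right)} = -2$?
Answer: $\sqrt{51453 - 932 \sqrt{6}} \approx 221.74$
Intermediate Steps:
$I{\left(C,h \right)} = -10 - 10 C$
$\sqrt{I{\left(285,-574 \right)} + \left(B{\left(16,H{\left(3,2 \right)} \right)} - 233\right)^{2}} = \sqrt{\left(-10 - 2850\right) + \left(\sqrt{8 + 16} - 233\right)^{2}} = \sqrt{\left(-10 - 2850\right) + \left(\sqrt{24} - 233\right)^{2}} = \sqrt{-2860 + \left(2 \sqrt{6} - 233\right)^{2}} = \sqrt{-2860 + \left(-233 + 2 \sqrt{6}\right)^{2}}$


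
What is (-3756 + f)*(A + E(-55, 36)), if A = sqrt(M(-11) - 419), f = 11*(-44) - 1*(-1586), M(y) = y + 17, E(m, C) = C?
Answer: -95544 - 2654*I*sqrt(413) ≈ -95544.0 - 53936.0*I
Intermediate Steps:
M(y) = 17 + y
f = 1102 (f = -484 + 1586 = 1102)
A = I*sqrt(413) (A = sqrt((17 - 11) - 419) = sqrt(6 - 419) = sqrt(-413) = I*sqrt(413) ≈ 20.322*I)
(-3756 + f)*(A + E(-55, 36)) = (-3756 + 1102)*(I*sqrt(413) + 36) = -2654*(36 + I*sqrt(413)) = -95544 - 2654*I*sqrt(413)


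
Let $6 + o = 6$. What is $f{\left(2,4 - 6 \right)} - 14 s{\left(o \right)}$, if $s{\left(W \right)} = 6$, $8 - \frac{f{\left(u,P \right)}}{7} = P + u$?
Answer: $-28$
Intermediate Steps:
$o = 0$ ($o = -6 + 6 = 0$)
$f{\left(u,P \right)} = 56 - 7 P - 7 u$ ($f{\left(u,P \right)} = 56 - 7 \left(P + u\right) = 56 - \left(7 P + 7 u\right) = 56 - 7 P - 7 u$)
$f{\left(2,4 - 6 \right)} - 14 s{\left(o \right)} = \left(56 - 7 \left(4 - 6\right) - 14\right) - 84 = \left(56 - -14 - 14\right) - 84 = \left(56 + 14 - 14\right) - 84 = 56 - 84 = -28$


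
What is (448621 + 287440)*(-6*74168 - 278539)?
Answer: -532574728367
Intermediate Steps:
(448621 + 287440)*(-6*74168 - 278539) = 736061*(-445008 - 278539) = 736061*(-723547) = -532574728367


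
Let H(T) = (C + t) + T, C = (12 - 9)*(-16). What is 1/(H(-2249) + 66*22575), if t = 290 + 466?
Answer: 1/1488409 ≈ 6.7186e-7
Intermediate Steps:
C = -48 (C = 3*(-16) = -48)
t = 756
H(T) = 708 + T (H(T) = (-48 + 756) + T = 708 + T)
1/(H(-2249) + 66*22575) = 1/((708 - 2249) + 66*22575) = 1/(-1541 + 1489950) = 1/1488409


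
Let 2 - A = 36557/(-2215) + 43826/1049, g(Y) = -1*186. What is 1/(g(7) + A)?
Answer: -2323535/486256737 ≈ -0.0047784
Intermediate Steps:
g(Y) = -186
A = -54079227/2323535 (A = 2 - (36557/(-2215) + 43826/1049) = 2 - (36557*(-1/2215) + 43826*(1/1049)) = 2 - (-36557/2215 + 43826/1049) = 2 - 1*58726297/2323535 = 2 - 58726297/2323535 = -54079227/2323535 ≈ -23.275)
1/(g(7) + A) = 1/(-186 - 54079227/2323535) = 1/(-486256737/2323535) = -2323535/486256737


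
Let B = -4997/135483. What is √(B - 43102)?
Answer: I*√791165614051029/135483 ≈ 207.61*I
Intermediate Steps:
B = -4997/135483 (B = -4997*1/135483 = -4997/135483 ≈ -0.036883)
√(B - 43102) = √(-4997/135483 - 43102) = √(-5839593263/135483) = I*√791165614051029/135483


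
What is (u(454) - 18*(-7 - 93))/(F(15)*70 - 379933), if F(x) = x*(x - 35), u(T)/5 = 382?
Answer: -3710/400933 ≈ -0.0092534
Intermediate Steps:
u(T) = 1910 (u(T) = 5*382 = 1910)
F(x) = x*(-35 + x)
(u(454) - 18*(-7 - 93))/(F(15)*70 - 379933) = (1910 - 18*(-7 - 93))/((15*(-35 + 15))*70 - 379933) = (1910 - 18*(-100))/((15*(-20))*70 - 379933) = (1910 + 1800)/(-300*70 - 379933) = 3710/(-21000 - 379933) = 3710/(-400933) = 3710*(-1/400933) = -3710/400933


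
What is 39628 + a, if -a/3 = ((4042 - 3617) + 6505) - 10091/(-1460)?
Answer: 27473207/1460 ≈ 18817.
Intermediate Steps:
a = -30383673/1460 (a = -3*(((4042 - 3617) + 6505) - 10091/(-1460)) = -3*((425 + 6505) - 10091*(-1/1460)) = -3*(6930 + 10091/1460) = -3*10127891/1460 = -30383673/1460 ≈ -20811.)
39628 + a = 39628 - 30383673/1460 = 27473207/1460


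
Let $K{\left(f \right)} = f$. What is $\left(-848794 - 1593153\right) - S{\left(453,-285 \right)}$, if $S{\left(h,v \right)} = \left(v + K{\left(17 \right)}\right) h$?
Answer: $-2320543$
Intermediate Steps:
$S{\left(h,v \right)} = h \left(17 + v\right)$ ($S{\left(h,v \right)} = \left(v + 17\right) h = \left(17 + v\right) h = h \left(17 + v\right)$)
$\left(-848794 - 1593153\right) - S{\left(453,-285 \right)} = \left(-848794 - 1593153\right) - 453 \left(17 - 285\right) = -2441947 - 453 \left(-268\right) = -2441947 - -121404 = -2441947 + 121404 = -2320543$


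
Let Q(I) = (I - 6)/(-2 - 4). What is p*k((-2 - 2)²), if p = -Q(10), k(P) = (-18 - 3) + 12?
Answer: -6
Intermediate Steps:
k(P) = -9 (k(P) = -21 + 12 = -9)
Q(I) = 1 - I/6 (Q(I) = (-6 + I)/(-6) = (-6 + I)*(-⅙) = 1 - I/6)
p = ⅔ (p = -(1 - ⅙*10) = -(1 - 5/3) = -1*(-⅔) = ⅔ ≈ 0.66667)
p*k((-2 - 2)²) = (⅔)*(-9) = -6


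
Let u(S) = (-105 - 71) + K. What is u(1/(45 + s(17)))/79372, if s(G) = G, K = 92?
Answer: -21/19843 ≈ -0.0010583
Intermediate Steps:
u(S) = -84 (u(S) = (-105 - 71) + 92 = -176 + 92 = -84)
u(1/(45 + s(17)))/79372 = -84/79372 = -84*1/79372 = -21/19843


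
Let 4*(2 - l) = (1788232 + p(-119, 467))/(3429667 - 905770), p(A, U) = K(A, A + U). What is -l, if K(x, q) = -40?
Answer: -511194/280433 ≈ -1.8229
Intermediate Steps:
p(A, U) = -40
l = 511194/280433 (l = 2 - (1788232 - 40)/(4*(3429667 - 905770)) = 2 - 447048/2523897 = 2 - ¼*198688/280433 = 2 - 49672/280433 = 511194/280433 ≈ 1.8229)
-l = -1*511194/280433 = -511194/280433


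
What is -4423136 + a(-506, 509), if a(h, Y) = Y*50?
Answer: -4397686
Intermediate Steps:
a(h, Y) = 50*Y
-4423136 + a(-506, 509) = -4423136 + 50*509 = -4423136 + 25450 = -4397686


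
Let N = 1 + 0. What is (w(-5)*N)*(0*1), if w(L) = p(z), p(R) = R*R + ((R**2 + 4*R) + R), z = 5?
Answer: 0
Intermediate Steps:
p(R) = 2*R**2 + 5*R (p(R) = R**2 + (R**2 + 5*R) = 2*R**2 + 5*R)
w(L) = 75 (w(L) = 5*(5 + 2*5) = 5*(5 + 10) = 5*15 = 75)
N = 1
(w(-5)*N)*(0*1) = (75*1)*(0*1) = 75*0 = 0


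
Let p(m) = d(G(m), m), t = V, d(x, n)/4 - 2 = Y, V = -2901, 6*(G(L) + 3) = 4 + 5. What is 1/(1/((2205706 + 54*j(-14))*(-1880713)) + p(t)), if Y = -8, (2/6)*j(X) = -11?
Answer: -4144948517812/99478764427489 ≈ -0.041667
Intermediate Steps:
j(X) = -33 (j(X) = 3*(-11) = -33)
G(L) = -3/2 (G(L) = -3 + (4 + 5)/6 = -3 + (⅙)*9 = -3 + 3/2 = -3/2)
d(x, n) = -24 (d(x, n) = 8 + 4*(-8) = 8 - 32 = -24)
t = -2901
p(m) = -24
1/(1/((2205706 + 54*j(-14))*(-1880713)) + p(t)) = 1/(1/((2205706 + 54*(-33))*(-1880713)) - 24) = 1/(-1/1880713/(2205706 - 1782) - 24) = 1/(-1/1880713/2203924 - 24) = 1/((1/2203924)*(-1/1880713) - 24) = 1/(-1/4144948517812 - 24) = 1/(-99478764427489/4144948517812) = -4144948517812/99478764427489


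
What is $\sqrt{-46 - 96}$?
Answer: $i \sqrt{142} \approx 11.916 i$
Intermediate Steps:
$\sqrt{-46 - 96} = \sqrt{-142} = i \sqrt{142}$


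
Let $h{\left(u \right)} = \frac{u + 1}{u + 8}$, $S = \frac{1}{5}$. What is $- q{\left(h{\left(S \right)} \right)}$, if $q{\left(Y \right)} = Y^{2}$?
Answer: $- \frac{36}{1681} \approx -0.021416$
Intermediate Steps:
$S = \frac{1}{5} \approx 0.2$
$h{\left(u \right)} = \frac{1 + u}{8 + u}$
$- q{\left(h{\left(S \right)} \right)} = - \left(\frac{1 + \frac{1}{5}}{8 + \frac{1}{5}}\right)^{2} = - \left(\frac{1}{\frac{41}{5}} \cdot \frac{6}{5}\right)^{2} = - \left(\frac{5}{41} \cdot \frac{6}{5}\right)^{2} = - \left(\frac{6}{41}\right)^{2} = \left(-1\right) \frac{36}{1681} = - \frac{36}{1681}$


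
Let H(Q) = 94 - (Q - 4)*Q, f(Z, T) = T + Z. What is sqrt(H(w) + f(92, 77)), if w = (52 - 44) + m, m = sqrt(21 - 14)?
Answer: 2*sqrt(56 - 3*sqrt(7)) ≈ 13.865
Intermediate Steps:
m = sqrt(7) ≈ 2.6458
w = 8 + sqrt(7) (w = (52 - 44) + sqrt(7) = 8 + sqrt(7) ≈ 10.646)
H(Q) = 94 - Q*(-4 + Q) (H(Q) = 94 - (-4 + Q)*Q = 94 - Q*(-4 + Q))
sqrt(H(w) + f(92, 77)) = sqrt((94 - (8 + sqrt(7))**2 + 4*(8 + sqrt(7))) + (77 + 92)) = sqrt((94 - (8 + sqrt(7))**2 + (32 + 4*sqrt(7))) + 169) = sqrt((126 - (8 + sqrt(7))**2 + 4*sqrt(7)) + 169) = sqrt(295 - (8 + sqrt(7))**2 + 4*sqrt(7))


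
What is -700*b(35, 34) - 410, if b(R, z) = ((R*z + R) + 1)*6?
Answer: -5149610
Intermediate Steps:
b(R, z) = 6 + 6*R + 6*R*z (b(R, z) = ((R + R*z) + 1)*6 = (1 + R + R*z)*6 = 6 + 6*R + 6*R*z)
-700*b(35, 34) - 410 = -700*(6 + 6*35 + 6*35*34) - 410 = -700*(6 + 210 + 7140) - 410 = -700*7356 - 410 = -5149200 - 410 = -5149610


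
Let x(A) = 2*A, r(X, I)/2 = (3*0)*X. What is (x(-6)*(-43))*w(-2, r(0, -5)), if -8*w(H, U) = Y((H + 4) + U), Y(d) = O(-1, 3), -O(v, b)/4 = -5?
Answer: -1290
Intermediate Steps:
r(X, I) = 0 (r(X, I) = 2*((3*0)*X) = 2*(0*X) = 2*0 = 0)
O(v, b) = 20 (O(v, b) = -4*(-5) = 20)
Y(d) = 20
w(H, U) = -5/2 (w(H, U) = -⅛*20 = -5/2)
(x(-6)*(-43))*w(-2, r(0, -5)) = ((2*(-6))*(-43))*(-5/2) = -12*(-43)*(-5/2) = 516*(-5/2) = -1290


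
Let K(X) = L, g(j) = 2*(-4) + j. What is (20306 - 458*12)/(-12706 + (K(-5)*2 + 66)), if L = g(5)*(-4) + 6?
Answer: -7405/6302 ≈ -1.1750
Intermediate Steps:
g(j) = -8 + j
L = 18 (L = (-8 + 5)*(-4) + 6 = -3*(-4) + 6 = 12 + 6 = 18)
K(X) = 18
(20306 - 458*12)/(-12706 + (K(-5)*2 + 66)) = (20306 - 458*12)/(-12706 + (18*2 + 66)) = (20306 - 5496)/(-12706 + (36 + 66)) = 14810/(-12706 + 102) = 14810/(-12604) = 14810*(-1/12604) = -7405/6302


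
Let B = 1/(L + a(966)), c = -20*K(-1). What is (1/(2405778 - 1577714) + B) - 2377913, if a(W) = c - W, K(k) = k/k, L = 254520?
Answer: -249612355157272545/104971189088 ≈ -2.3779e+6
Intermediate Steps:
K(k) = 1
c = -20 (c = -20*1 = -20)
a(W) = -20 - W
B = 1/253534 (B = 1/(254520 + (-20 - 1*966)) = 1/(254520 + (-20 - 966)) = 1/(254520 - 986) = 1/253534 ≈ 3.9442e-6)
(1/(2405778 - 1577714) + B) - 2377913 = (1/(2405778 - 1577714) + 1/253534) - 2377913 = (1/828064 + 1/253534) - 2377913 = 540799/104971189088 - 2377913 = -249612355157272545/104971189088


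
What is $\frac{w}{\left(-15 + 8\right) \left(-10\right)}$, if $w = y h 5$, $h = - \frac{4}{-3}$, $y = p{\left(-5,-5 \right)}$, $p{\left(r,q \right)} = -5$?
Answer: $- \frac{10}{21} \approx -0.47619$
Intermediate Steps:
$y = -5$
$h = \frac{4}{3}$ ($h = \left(-4\right) \left(- \frac{1}{3}\right) = \frac{4}{3} \approx 1.3333$)
$w = - \frac{100}{3}$ ($w = \left(-5\right) \frac{4}{3} \cdot 5 = \left(- \frac{20}{3}\right) 5 = - \frac{100}{3} \approx -33.333$)
$\frac{w}{\left(-15 + 8\right) \left(-10\right)} = - \frac{100}{3 \left(-15 + 8\right) \left(-10\right)} = - \frac{100}{3 \left(\left(-7\right) \left(-10\right)\right)} = - \frac{100}{3 \cdot 70} = \left(- \frac{100}{3}\right) \frac{1}{70} = - \frac{10}{21}$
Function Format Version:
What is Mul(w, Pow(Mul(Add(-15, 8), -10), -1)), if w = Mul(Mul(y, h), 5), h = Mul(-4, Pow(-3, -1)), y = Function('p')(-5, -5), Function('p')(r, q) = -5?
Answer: Rational(-10, 21) ≈ -0.47619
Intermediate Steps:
y = -5
h = Rational(4, 3) (h = Mul(-4, Rational(-1, 3)) = Rational(4, 3) ≈ 1.3333)
w = Rational(-100, 3) (w = Mul(Mul(-5, Rational(4, 3)), 5) = Mul(Rational(-20, 3), 5) = Rational(-100, 3) ≈ -33.333)
Mul(w, Pow(Mul(Add(-15, 8), -10), -1)) = Mul(Rational(-100, 3), Pow(Mul(Add(-15, 8), -10), -1)) = Mul(Rational(-100, 3), Pow(Mul(-7, -10), -1)) = Mul(Rational(-100, 3), Pow(70, -1)) = Mul(Rational(-100, 3), Rational(1, 70)) = Rational(-10, 21)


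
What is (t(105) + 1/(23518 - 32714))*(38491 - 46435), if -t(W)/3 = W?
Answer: 5752927626/2299 ≈ 2.5024e+6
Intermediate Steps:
t(W) = -3*W
(t(105) + 1/(23518 - 32714))*(38491 - 46435) = (-3*105 + 1/(23518 - 32714))*(38491 - 46435) = (-315 + 1/(-9196))*(-7944) = (-315 - 1/9196)*(-7944) = -2896741/9196*(-7944) = 5752927626/2299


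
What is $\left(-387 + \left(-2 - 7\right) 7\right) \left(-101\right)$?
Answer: $45450$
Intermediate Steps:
$\left(-387 + \left(-2 - 7\right) 7\right) \left(-101\right) = \left(-387 - 63\right) \left(-101\right) = \left(-450\right) \left(-101\right) = 45450$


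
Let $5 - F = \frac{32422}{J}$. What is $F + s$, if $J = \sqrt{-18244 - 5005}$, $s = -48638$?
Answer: $-48633 + \frac{32422 i \sqrt{23249}}{23249} \approx -48633.0 + 212.64 i$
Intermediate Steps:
$J = i \sqrt{23249}$ ($J = \sqrt{-23249} = i \sqrt{23249} \approx 152.48 i$)
$F = 5 + \frac{32422 i \sqrt{23249}}{23249}$ ($F = 5 - \frac{32422}{i \sqrt{23249}} = 5 - 32422 \left(- \frac{i \sqrt{23249}}{23249}\right) = 5 - - \frac{32422 i \sqrt{23249}}{23249} = 5 + \frac{32422 i \sqrt{23249}}{23249} \approx 5.0 + 212.64 i$)
$F + s = \left(5 + \frac{32422 i \sqrt{23249}}{23249}\right) - 48638 = -48633 + \frac{32422 i \sqrt{23249}}{23249}$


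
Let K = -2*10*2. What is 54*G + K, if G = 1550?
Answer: 83660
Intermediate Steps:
K = -40 (K = -20*2 = -40)
54*G + K = 54*1550 - 40 = 83700 - 40 = 83660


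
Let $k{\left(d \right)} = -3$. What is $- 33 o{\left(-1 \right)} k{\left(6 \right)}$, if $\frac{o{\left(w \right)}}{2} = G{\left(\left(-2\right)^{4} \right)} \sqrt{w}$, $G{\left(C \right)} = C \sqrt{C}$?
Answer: $12672 i \approx 12672.0 i$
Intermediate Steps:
$G{\left(C \right)} = C^{\frac{3}{2}}$
$o{\left(w \right)} = 128 \sqrt{w}$ ($o{\left(w \right)} = 2 \left(\left(-2\right)^{4}\right)^{\frac{3}{2}} \sqrt{w} = 2 \cdot 16^{\frac{3}{2}} \sqrt{w} = 2 \cdot 64 \sqrt{w} = 128 \sqrt{w}$)
$- 33 o{\left(-1 \right)} k{\left(6 \right)} = - 33 \cdot 128 \sqrt{-1} \left(-3\right) = - 33 \cdot 128 i \left(-3\right) = - 4224 i \left(-3\right) = 12672 i$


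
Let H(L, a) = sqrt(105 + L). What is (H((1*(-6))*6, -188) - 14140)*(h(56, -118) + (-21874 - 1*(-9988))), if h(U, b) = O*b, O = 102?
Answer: 338257080 - 23922*sqrt(69) ≈ 3.3806e+8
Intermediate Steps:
h(U, b) = 102*b
(H((1*(-6))*6, -188) - 14140)*(h(56, -118) + (-21874 - 1*(-9988))) = (sqrt(105 + (1*(-6))*6) - 14140)*(102*(-118) + (-21874 - 1*(-9988))) = (sqrt(105 - 6*6) - 14140)*(-12036 + (-21874 + 9988)) = (sqrt(105 - 36) - 14140)*(-12036 - 11886) = (sqrt(69) - 14140)*(-23922) = (-14140 + sqrt(69))*(-23922) = 338257080 - 23922*sqrt(69)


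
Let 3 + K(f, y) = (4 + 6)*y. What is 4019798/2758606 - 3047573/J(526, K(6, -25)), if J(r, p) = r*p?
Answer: 4470999920741/183554884634 ≈ 24.358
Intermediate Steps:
K(f, y) = -3 + 10*y (K(f, y) = -3 + (4 + 6)*y = -3 + 10*y)
J(r, p) = p*r
4019798/2758606 - 3047573/J(526, K(6, -25)) = 4019798/2758606 - 3047573*1/(526*(-3 + 10*(-25))) = 4019798*(1/2758606) - 3047573*1/(526*(-3 - 250)) = 2009899/1379303 - 3047573/((-253*526)) = 2009899/1379303 - 3047573/(-133078) = 2009899/1379303 - 3047573*(-1/133078) = 2009899/1379303 + 3047573/133078 = 4470999920741/183554884634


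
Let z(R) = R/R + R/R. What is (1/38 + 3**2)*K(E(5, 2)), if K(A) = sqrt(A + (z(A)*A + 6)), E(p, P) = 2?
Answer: 343*sqrt(3)/19 ≈ 31.268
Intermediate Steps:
z(R) = 2 (z(R) = 1 + 1 = 2)
K(A) = sqrt(6 + 3*A) (K(A) = sqrt(A + (2*A + 6)) = sqrt(A + (6 + 2*A)) = sqrt(6 + 3*A))
(1/38 + 3**2)*K(E(5, 2)) = (1/38 + 3**2)*sqrt(6 + 3*2) = (1/38 + 9)*sqrt(6 + 6) = 343*sqrt(12)/38 = 343*(2*sqrt(3))/38 = 343*sqrt(3)/19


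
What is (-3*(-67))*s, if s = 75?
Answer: 15075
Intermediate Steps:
(-3*(-67))*s = -3*(-67)*75 = 201*75 = 15075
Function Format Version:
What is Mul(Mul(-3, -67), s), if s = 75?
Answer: 15075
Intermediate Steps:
Mul(Mul(-3, -67), s) = Mul(Mul(-3, -67), 75) = Mul(201, 75) = 15075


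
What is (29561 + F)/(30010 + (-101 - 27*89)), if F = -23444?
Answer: 6117/27506 ≈ 0.22239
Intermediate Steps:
(29561 + F)/(30010 + (-101 - 27*89)) = (29561 - 23444)/(30010 + (-101 - 27*89)) = 6117/(30010 + (-101 - 2403)) = 6117/(30010 - 2504) = 6117/27506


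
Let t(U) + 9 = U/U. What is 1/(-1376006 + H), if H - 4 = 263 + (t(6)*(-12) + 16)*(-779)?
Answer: -1/1462987 ≈ -6.8353e-7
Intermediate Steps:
t(U) = -8 (t(U) = -9 + U/U = -9 + 1 = -8)
H = -86981 (H = 4 + (263 + (-8*(-12) + 16)*(-779)) = 4 + (263 + (96 + 16)*(-779)) = 4 + (263 + 112*(-779)) = 4 + (263 - 87248) = 4 - 86985 = -86981)
1/(-1376006 + H) = 1/(-1376006 - 86981) = 1/(-1462987) = -1/1462987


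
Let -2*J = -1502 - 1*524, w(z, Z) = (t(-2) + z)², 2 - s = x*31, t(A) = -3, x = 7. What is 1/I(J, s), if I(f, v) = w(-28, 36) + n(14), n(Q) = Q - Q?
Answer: 1/961 ≈ 0.0010406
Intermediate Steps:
s = -215 (s = 2 - 7*31 = 2 - 1*217 = 2 - 217 = -215)
w(z, Z) = (-3 + z)²
J = 1013 (J = -(-1502 - 1*524)/2 = -(-1502 - 524)/2 = -½*(-2026) = 1013)
n(Q) = 0
I(f, v) = 961 (I(f, v) = (-3 - 28)² + 0 = (-31)² + 0 = 961 + 0 = 961)
1/I(J, s) = 1/961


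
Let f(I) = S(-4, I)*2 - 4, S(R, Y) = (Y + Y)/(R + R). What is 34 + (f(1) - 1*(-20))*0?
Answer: 34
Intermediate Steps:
S(R, Y) = Y/R (S(R, Y) = (2*Y)/((2*R)) = (2*Y)*(1/(2*R)) = Y/R)
f(I) = -4 - I/2 (f(I) = (I/(-4))*2 - 4 = (I*(-1/4))*2 - 4 = -I/4*2 - 4 = -I/2 - 4 = -4 - I/2)
34 + (f(1) - 1*(-20))*0 = 34 + ((-4 - 1/2*1) - 1*(-20))*0 = 34 + ((-4 - 1/2) + 20)*0 = 34 + (-9/2 + 20)*0 = 34 + (31/2)*0 = 34 + 0 = 34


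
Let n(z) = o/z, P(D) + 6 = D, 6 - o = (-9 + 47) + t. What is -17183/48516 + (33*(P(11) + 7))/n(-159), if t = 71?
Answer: 3052991575/4997148 ≈ 610.95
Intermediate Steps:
o = -103 (o = 6 - ((-9 + 47) + 71) = 6 - (38 + 71) = 6 - 1*109 = 6 - 109 = -103)
P(D) = -6 + D
n(z) = -103/z
-17183/48516 + (33*(P(11) + 7))/n(-159) = -17183/48516 + (33*((-6 + 11) + 7))/((-103/(-159))) = -17183*1/48516 + (33*(5 + 7))/((-103*(-1/159))) = -17183/48516 + (33*12)/(103/159) = -17183/48516 + 396*(159/103) = -17183/48516 + 62964/103 = 3052991575/4997148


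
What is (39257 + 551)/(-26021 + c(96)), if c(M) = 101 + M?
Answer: -1244/807 ≈ -1.5415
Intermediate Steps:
(39257 + 551)/(-26021 + c(96)) = (39257 + 551)/(-26021 + (101 + 96)) = 39808/(-26021 + 197) = 39808/(-25824) = 39808*(-1/25824) = -1244/807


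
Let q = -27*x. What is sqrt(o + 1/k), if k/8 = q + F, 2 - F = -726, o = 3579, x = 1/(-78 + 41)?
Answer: 7*sqrt(849614753422)/107852 ≈ 59.825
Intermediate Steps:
x = -1/37 (x = 1/(-37) = -1/37 ≈ -0.027027)
F = 728 (F = 2 - 1*(-726) = 2 + 726 = 728)
q = 27/37 (q = -27*(-1/37) = 27/37 ≈ 0.72973)
k = 215704/37 (k = 8*(27/37 + 728) = 8*(26963/37) = 215704/37 ≈ 5829.8)
sqrt(o + 1/k) = sqrt(3579 + 1/(215704/37)) = sqrt(3579 + 37/215704) = sqrt(772004653/215704) = 7*sqrt(849614753422)/107852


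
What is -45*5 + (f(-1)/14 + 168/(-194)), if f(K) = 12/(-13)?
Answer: -1994301/8827 ≈ -225.93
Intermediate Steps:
f(K) = -12/13 (f(K) = 12*(-1/13) = -12/13)
-45*5 + (f(-1)/14 + 168/(-194)) = -45*5 + (-12/13/14 + 168/(-194)) = -225 + (-12/13*1/14 + 168*(-1/194)) = -225 + (-6/91 - 84/97) = -225 - 8226/8827 = -1994301/8827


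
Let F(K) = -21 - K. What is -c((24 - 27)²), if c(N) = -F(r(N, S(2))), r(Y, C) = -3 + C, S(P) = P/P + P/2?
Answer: -20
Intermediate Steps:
S(P) = 1 + P/2 (S(P) = 1 + P*(½) = 1 + P/2)
c(N) = 20 (c(N) = -(-21 - (-3 + (1 + (½)*2))) = -(-21 - (-3 + (1 + 1))) = -(-21 - (-3 + 2)) = -(-21 - 1*(-1)) = -(-21 + 1) = -1*(-20) = 20)
-c((24 - 27)²) = -1*20 = -20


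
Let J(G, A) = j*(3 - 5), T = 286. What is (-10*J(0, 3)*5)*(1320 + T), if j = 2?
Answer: 321200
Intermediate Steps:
J(G, A) = -4 (J(G, A) = 2*(3 - 5) = 2*(-2) = -4)
(-10*J(0, 3)*5)*(1320 + T) = (-10*(-4)*5)*(1320 + 286) = (40*5)*1606 = 200*1606 = 321200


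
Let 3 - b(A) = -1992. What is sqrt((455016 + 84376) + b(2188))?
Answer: sqrt(541387) ≈ 735.79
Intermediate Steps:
b(A) = 1995 (b(A) = 3 - 1*(-1992) = 3 + 1992 = 1995)
sqrt((455016 + 84376) + b(2188)) = sqrt((455016 + 84376) + 1995) = sqrt(539392 + 1995) = sqrt(541387)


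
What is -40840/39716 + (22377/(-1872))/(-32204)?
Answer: -205098911749/199526193984 ≈ -1.0279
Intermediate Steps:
-40840/39716 + (22377/(-1872))/(-32204) = -40840*1/39716 + (22377*(-1/1872))*(-1/32204) = -10210/9929 - 7459/624*(-1/32204) = -10210/9929 + 7459/20095296 = -205098911749/199526193984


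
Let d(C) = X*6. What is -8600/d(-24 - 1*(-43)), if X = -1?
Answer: 4300/3 ≈ 1433.3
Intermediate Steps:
d(C) = -6 (d(C) = -1*6 = -6)
-8600/d(-24 - 1*(-43)) = -8600/(-6) = -8600*(-⅙) = 4300/3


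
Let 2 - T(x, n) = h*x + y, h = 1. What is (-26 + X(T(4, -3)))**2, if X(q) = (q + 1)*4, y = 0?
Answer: 900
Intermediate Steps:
T(x, n) = 2 - x (T(x, n) = 2 - (1*x + 0) = 2 - (x + 0) = 2 - x)
X(q) = 4 + 4*q (X(q) = (1 + q)*4 = 4 + 4*q)
(-26 + X(T(4, -3)))**2 = (-26 + (4 + 4*(2 - 1*4)))**2 = (-26 + (4 + 4*(2 - 4)))**2 = (-26 + (4 + 4*(-2)))**2 = (-26 + (4 - 8))**2 = (-26 - 4)**2 = (-30)**2 = 900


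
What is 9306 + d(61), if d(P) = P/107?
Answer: 995803/107 ≈ 9306.6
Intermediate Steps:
d(P) = P/107 (d(P) = P*(1/107) = P/107)
9306 + d(61) = 9306 + (1/107)*61 = 9306 + 61/107 = 995803/107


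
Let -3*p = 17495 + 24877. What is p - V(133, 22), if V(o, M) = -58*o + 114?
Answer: -6524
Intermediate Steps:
V(o, M) = 114 - 58*o
p = -14124 (p = -(17495 + 24877)/3 = -1/3*42372 = -14124)
p - V(133, 22) = -14124 - (114 - 58*133) = -14124 - (114 - 7714) = -14124 - 1*(-7600) = -14124 + 7600 = -6524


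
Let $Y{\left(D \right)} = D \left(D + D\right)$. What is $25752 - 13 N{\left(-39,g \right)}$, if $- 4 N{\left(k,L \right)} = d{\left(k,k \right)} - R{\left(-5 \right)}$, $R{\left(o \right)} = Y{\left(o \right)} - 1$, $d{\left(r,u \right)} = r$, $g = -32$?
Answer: $25466$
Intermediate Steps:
$Y{\left(D \right)} = 2 D^{2}$ ($Y{\left(D \right)} = D 2 D = 2 D^{2}$)
$R{\left(o \right)} = -1 + 2 o^{2}$ ($R{\left(o \right)} = 2 o^{2} - 1 = -1 + 2 o^{2}$)
$N{\left(k,L \right)} = \frac{49}{4} - \frac{k}{4}$ ($N{\left(k,L \right)} = - \frac{k - \left(-1 + 2 \left(-5\right)^{2}\right)}{4} = - \frac{k - \left(-1 + 2 \cdot 25\right)}{4} = - \frac{k - \left(-1 + 50\right)}{4} = - \frac{k - 49}{4} = - \frac{-49 + k}{4} = \frac{49}{4} - \frac{k}{4}$)
$25752 - 13 N{\left(-39,g \right)} = 25752 - 13 \left(\frac{49}{4} - - \frac{39}{4}\right) = 25752 - 13 \left(\frac{49}{4} + \frac{39}{4}\right) = 25752 - 286 = 25466$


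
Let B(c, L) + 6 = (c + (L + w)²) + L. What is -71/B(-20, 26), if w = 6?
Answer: -71/1024 ≈ -0.069336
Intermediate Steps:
B(c, L) = -6 + L + c + (6 + L)² (B(c, L) = -6 + ((c + (L + 6)²) + L) = -6 + ((c + (6 + L)²) + L) = -6 + (L + c + (6 + L)²) = -6 + L + c + (6 + L)²)
-71/B(-20, 26) = -71/(-6 + 26 - 20 + (6 + 26)²) = -71/(-6 + 26 - 20 + 32²) = -71/(-6 + 26 - 20 + 1024) = -71/1024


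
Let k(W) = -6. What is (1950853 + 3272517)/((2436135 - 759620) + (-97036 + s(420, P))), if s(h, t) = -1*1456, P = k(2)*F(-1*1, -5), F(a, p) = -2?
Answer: 5223370/1578023 ≈ 3.3101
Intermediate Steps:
P = 12 (P = -6*(-2) = 12)
s(h, t) = -1456
(1950853 + 3272517)/((2436135 - 759620) + (-97036 + s(420, P))) = (1950853 + 3272517)/((2436135 - 759620) + (-97036 - 1456)) = 5223370/(1676515 - 98492) = 5223370/1578023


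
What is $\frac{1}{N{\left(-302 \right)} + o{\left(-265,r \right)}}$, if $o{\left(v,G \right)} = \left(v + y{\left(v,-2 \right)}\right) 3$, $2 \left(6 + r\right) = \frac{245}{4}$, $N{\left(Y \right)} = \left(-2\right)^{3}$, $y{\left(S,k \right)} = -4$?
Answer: $- \frac{1}{815} \approx -0.001227$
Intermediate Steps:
$N{\left(Y \right)} = -8$
$r = \frac{197}{8}$ ($r = -6 + \frac{245 \cdot \frac{1}{4}}{2} = -6 + \frac{1}{2} \cdot \frac{245}{4} = -6 + \frac{245}{8} = \frac{197}{8} \approx 24.625$)
$o{\left(v,G \right)} = -12 + 3 v$ ($o{\left(v,G \right)} = \left(v - 4\right) 3 = \left(-4 + v\right) 3 = -12 + 3 v$)
$\frac{1}{N{\left(-302 \right)} + o{\left(-265,r \right)}} = \frac{1}{-8 + \left(-12 + 3 \left(-265\right)\right)} = \frac{1}{-8 - 807} = \frac{1}{-815} = - \frac{1}{815}$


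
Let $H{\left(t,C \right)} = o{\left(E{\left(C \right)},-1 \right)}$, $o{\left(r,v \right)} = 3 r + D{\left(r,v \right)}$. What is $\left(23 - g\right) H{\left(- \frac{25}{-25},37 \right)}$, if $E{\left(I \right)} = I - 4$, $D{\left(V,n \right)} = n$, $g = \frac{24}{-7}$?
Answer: $2590$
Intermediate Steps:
$g = - \frac{24}{7}$ ($g = 24 \left(- \frac{1}{7}\right) = - \frac{24}{7} \approx -3.4286$)
$E{\left(I \right)} = -4 + I$
$o{\left(r,v \right)} = v + 3 r$ ($o{\left(r,v \right)} = 3 r + v = v + 3 r$)
$H{\left(t,C \right)} = -13 + 3 C$ ($H{\left(t,C \right)} = -1 + 3 \left(-4 + C\right) = -1 + \left(-12 + 3 C\right) = -13 + 3 C$)
$\left(23 - g\right) H{\left(- \frac{25}{-25},37 \right)} = \left(23 - - \frac{24}{7}\right) \left(-13 + 3 \cdot 37\right) = \left(23 + \frac{24}{7}\right) \left(-13 + 111\right) = \frac{185}{7} \cdot 98 = 2590$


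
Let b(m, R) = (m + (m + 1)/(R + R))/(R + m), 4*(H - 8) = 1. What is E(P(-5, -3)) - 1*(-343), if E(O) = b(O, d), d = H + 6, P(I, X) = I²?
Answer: 3075415/8949 ≈ 343.66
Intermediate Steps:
H = 33/4 (H = 8 + (¼)*1 = 8 + ¼ = 33/4 ≈ 8.2500)
d = 57/4 (d = 33/4 + 6 = 57/4 ≈ 14.250)
b(m, R) = (m + (1 + m)/(2*R))/(R + m) (b(m, R) = (m + (1 + m)/((2*R)))/(R + m) = (m + (1 + m)*(1/(2*R)))/(R + m) = (m + (1 + m)/(2*R))/(R + m))
E(O) = 2*(1 + 59*O/2)/(57*(57/4 + O)) (E(O) = (1 + O + 2*(57/4)*O)/(2*(57/4)*(57/4 + O)) = (½)*(4/57)*(1 + O + 57*O/2)/(57/4 + O) = (½)*(4/57)*(1 + 59*O/2)/(57/4 + O) = 2*(1 + 59*O/2)/(57*(57/4 + O)))
E(P(-5, -3)) - 1*(-343) = 4*(2 + 59*(-5)²)/(57*(57 + 4*(-5)²)) - 1*(-343) = 4*(2 + 59*25)/(57*(57 + 4*25)) + 343 = 4*(2 + 1475)/(57*(57 + 100)) + 343 = (4/57)*1477/157 + 343 = (4/57)*(1/157)*1477 + 343 = 5908/8949 + 343 = 3075415/8949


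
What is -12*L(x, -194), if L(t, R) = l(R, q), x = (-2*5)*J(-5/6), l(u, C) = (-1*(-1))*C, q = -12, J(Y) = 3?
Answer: 144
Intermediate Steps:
l(u, C) = C (l(u, C) = 1*C = C)
x = -30 (x = -2*5*3 = -10*3 = -30)
L(t, R) = -12
-12*L(x, -194) = -12*(-12) = 144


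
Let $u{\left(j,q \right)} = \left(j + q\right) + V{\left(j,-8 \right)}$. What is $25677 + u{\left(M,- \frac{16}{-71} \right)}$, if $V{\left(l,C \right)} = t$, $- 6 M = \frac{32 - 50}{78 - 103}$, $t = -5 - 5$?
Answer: $\frac{45559112}{1775} \approx 25667.0$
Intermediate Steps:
$t = -10$ ($t = -5 - 5 = -10$)
$M = - \frac{3}{25}$ ($M = - \frac{\left(32 - 50\right) \frac{1}{78 - 103}}{6} = - \frac{\left(-18\right) \frac{1}{-25}}{6} = - \frac{\left(-18\right) \left(- \frac{1}{25}\right)}{6} = \left(- \frac{1}{6}\right) \frac{18}{25} = - \frac{3}{25} \approx -0.12$)
$V{\left(l,C \right)} = -10$
$u{\left(j,q \right)} = -10 + j + q$ ($u{\left(j,q \right)} = \left(j + q\right) - 10 = -10 + j + q$)
$25677 + u{\left(M,- \frac{16}{-71} \right)} = 25677 - \left(\frac{253}{25} - \frac{16}{71}\right) = 25677 - \frac{17563}{1775} = \frac{45559112}{1775}$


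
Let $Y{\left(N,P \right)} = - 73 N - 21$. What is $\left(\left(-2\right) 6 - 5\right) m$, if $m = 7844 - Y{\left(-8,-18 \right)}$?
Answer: $-123777$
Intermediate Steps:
$Y{\left(N,P \right)} = -21 - 73 N$
$m = 7281$ ($m = 7844 - \left(-21 - -584\right) = 7844 - \left(-21 + 584\right) = 7844 - 563 = 7281$)
$\left(\left(-2\right) 6 - 5\right) m = \left(\left(-2\right) 6 - 5\right) 7281 = \left(-12 - 5\right) 7281 = \left(-17\right) 7281 = -123777$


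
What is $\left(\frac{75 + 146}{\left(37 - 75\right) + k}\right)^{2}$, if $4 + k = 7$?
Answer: $\frac{48841}{1225} \approx 39.87$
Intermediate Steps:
$k = 3$ ($k = -4 + 7 = 3$)
$\left(\frac{75 + 146}{\left(37 - 75\right) + k}\right)^{2} = \left(\frac{75 + 146}{\left(37 - 75\right) + 3}\right)^{2} = \left(\frac{221}{-38 + 3}\right)^{2} = \left(\frac{221}{-35}\right)^{2} = \left(221 \left(- \frac{1}{35}\right)\right)^{2} = \left(- \frac{221}{35}\right)^{2} = \frac{48841}{1225}$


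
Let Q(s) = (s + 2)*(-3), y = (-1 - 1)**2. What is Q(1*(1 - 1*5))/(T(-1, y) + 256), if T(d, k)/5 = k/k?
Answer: 2/87 ≈ 0.022988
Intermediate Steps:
y = 4 (y = (-2)**2 = 4)
T(d, k) = 5 (T(d, k) = 5*(k/k) = 5*1 = 5)
Q(s) = -6 - 3*s (Q(s) = (2 + s)*(-3) = -6 - 3*s)
Q(1*(1 - 1*5))/(T(-1, y) + 256) = (-6 - 3*(1 - 1*5))/(5 + 256) = (-6 - 3*(1 - 5))/261 = (-6 - 3*(-4))/261 = (-6 + 12)/261 = (1/261)*6 = 2/87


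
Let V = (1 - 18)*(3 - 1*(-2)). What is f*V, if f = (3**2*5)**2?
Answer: -172125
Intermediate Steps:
f = 2025 (f = (9*5)**2 = 45**2 = 2025)
V = -85 (V = -17*(3 + 2) = -17*5 = -85)
f*V = 2025*(-85) = -172125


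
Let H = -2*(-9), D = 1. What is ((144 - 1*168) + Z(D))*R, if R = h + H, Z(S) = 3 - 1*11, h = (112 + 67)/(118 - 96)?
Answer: -9200/11 ≈ -836.36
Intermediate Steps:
h = 179/22 ≈ 8.1364
H = 18
Z(S) = -8 (Z(S) = 3 - 11 = -8)
R = 575/22 (R = 179/22 + 18 = 575/22 ≈ 26.136)
((144 - 1*168) + Z(D))*R = ((144 - 1*168) - 8)*(575/22) = ((144 - 168) - 8)*(575/22) = (-24 - 8)*(575/22) = -32*575/22 = -9200/11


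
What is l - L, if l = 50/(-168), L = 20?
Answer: -1705/84 ≈ -20.298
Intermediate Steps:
l = -25/84 (l = 50*(-1/168) = -25/84 ≈ -0.29762)
l - L = -25/84 - 1*20 = -25/84 - 20 = -1705/84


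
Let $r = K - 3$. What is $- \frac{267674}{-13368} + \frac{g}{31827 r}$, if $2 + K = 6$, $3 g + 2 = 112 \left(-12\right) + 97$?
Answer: $\frac{4256847427}{212731668} \approx 20.01$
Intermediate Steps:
$g = - \frac{1249}{3}$ ($g = - \frac{2}{3} + \frac{112 \left(-12\right) + 97}{3} = - \frac{2}{3} + \frac{-1344 + 97}{3} = - \frac{2}{3} + \frac{1}{3} \left(-1247\right) = - \frac{2}{3} - \frac{1247}{3} = - \frac{1249}{3} \approx -416.33$)
$K = 4$ ($K = -2 + 6 = 4$)
$r = 1$ ($r = 4 - 3 = 1$)
$- \frac{267674}{-13368} + \frac{g}{31827 r} = - \frac{267674}{-13368} - \frac{1249}{3 \cdot 31827 \cdot 1} = \left(-267674\right) \left(- \frac{1}{13368}\right) - \frac{1249}{3 \cdot 31827} = \frac{133837}{6684} - \frac{1249}{95481} = \frac{4256847427}{212731668}$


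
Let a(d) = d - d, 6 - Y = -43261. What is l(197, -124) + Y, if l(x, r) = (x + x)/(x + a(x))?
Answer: 43269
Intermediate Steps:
Y = 43267 (Y = 6 - 1*(-43261) = 6 + 43261 = 43267)
a(d) = 0
l(x, r) = 2 (l(x, r) = (x + x)/(x + 0) = (2*x)/x = 2)
l(197, -124) + Y = 2 + 43267 = 43269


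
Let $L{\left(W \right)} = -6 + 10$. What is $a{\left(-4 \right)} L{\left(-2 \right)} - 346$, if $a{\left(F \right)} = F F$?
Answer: $-282$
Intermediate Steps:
$L{\left(W \right)} = 4$
$a{\left(F \right)} = F^{2}$
$a{\left(-4 \right)} L{\left(-2 \right)} - 346 = \left(-4\right)^{2} \cdot 4 - 346 = 16 \cdot 4 - 346 = 64 - 346 = -282$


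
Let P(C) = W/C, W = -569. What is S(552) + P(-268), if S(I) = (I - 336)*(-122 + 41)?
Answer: -4688359/268 ≈ -17494.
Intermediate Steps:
S(I) = 27216 - 81*I (S(I) = (-336 + I)*(-81) = 27216 - 81*I)
P(C) = -569/C
S(552) + P(-268) = (27216 - 81*552) - 569/(-268) = (27216 - 44712) - 569*(-1/268) = -17496 + 569/268 = -4688359/268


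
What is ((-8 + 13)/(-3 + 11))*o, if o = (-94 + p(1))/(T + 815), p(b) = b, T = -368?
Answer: -155/1192 ≈ -0.13003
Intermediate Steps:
o = -31/149 (o = (-94 + 1)/(-368 + 815) = -93/447 = -93*1/447 = -31/149 ≈ -0.20805)
((-8 + 13)/(-3 + 11))*o = ((-8 + 13)/(-3 + 11))*(-31/149) = (5/8)*(-31/149) = -155/1192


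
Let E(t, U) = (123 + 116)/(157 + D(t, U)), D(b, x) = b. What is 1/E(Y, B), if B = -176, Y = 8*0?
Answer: 157/239 ≈ 0.65690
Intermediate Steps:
Y = 0
E(t, U) = 239/(157 + t) (E(t, U) = (123 + 116)/(157 + t) = 239/(157 + t))
1/E(Y, B) = 1/(239/(157 + 0)) = 1/(239/157) = 157/239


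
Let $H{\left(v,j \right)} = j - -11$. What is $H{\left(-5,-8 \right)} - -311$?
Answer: $314$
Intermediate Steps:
$H{\left(v,j \right)} = 11 + j$ ($H{\left(v,j \right)} = j + 11 = 11 + j$)
$H{\left(-5,-8 \right)} - -311 = \left(11 - 8\right) - -311 = 3 + 311 = 314$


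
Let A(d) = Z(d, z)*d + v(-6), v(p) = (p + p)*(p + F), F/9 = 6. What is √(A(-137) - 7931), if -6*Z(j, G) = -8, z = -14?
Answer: I*√78207/3 ≈ 93.218*I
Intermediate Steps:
Z(j, G) = 4/3 (Z(j, G) = -⅙*(-8) = 4/3)
F = 54 (F = 9*6 = 54)
v(p) = 2*p*(54 + p) (v(p) = (p + p)*(p + 54) = (2*p)*(54 + p) = 2*p*(54 + p))
A(d) = -576 + 4*d/3 (A(d) = 4*d/3 + 2*(-6)*(54 - 6) = 4*d/3 + 2*(-6)*48 = 4*d/3 - 576 = -576 + 4*d/3)
√(A(-137) - 7931) = √((-576 + (4/3)*(-137)) - 7931) = √((-576 - 548/3) - 7931) = √(-2276/3 - 7931) = √(-26069/3) = I*√78207/3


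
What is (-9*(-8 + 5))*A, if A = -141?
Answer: -3807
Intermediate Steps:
(-9*(-8 + 5))*A = -9*(-8 + 5)*(-141) = -9*(-3)*(-141) = 27*(-141) = -3807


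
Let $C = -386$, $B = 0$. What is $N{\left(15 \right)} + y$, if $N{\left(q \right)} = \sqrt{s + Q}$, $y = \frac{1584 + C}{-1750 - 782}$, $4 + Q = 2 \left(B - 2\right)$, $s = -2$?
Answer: $- \frac{599}{1266} + i \sqrt{10} \approx -0.47314 + 3.1623 i$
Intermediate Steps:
$Q = -8$ ($Q = -4 + 2 \left(0 - 2\right) = -4 + 2 \left(-2\right) = -4 - 4 = -8$)
$y = - \frac{599}{1266}$ ($y = \frac{1584 - 386}{-1750 - 782} = \frac{1198}{-2532} = 1198 \left(- \frac{1}{2532}\right) = - \frac{599}{1266} \approx -0.47314$)
$N{\left(q \right)} = i \sqrt{10}$ ($N{\left(q \right)} = \sqrt{-2 - 8} = \sqrt{-10} = i \sqrt{10}$)
$N{\left(15 \right)} + y = i \sqrt{10} - \frac{599}{1266} = - \frac{599}{1266} + i \sqrt{10}$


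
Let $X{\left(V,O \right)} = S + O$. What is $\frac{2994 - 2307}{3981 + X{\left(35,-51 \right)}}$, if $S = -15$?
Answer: $\frac{229}{1305} \approx 0.17548$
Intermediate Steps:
$X{\left(V,O \right)} = -15 + O$
$\frac{2994 - 2307}{3981 + X{\left(35,-51 \right)}} = \frac{2994 - 2307}{3981 - 66} = \frac{687}{3981 - 66} = \frac{687}{3915} = 687 \cdot \frac{1}{3915} = \frac{229}{1305}$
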